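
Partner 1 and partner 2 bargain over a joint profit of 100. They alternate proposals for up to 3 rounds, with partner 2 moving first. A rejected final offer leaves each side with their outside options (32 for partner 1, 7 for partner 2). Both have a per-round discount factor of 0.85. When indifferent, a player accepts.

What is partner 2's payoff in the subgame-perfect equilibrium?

Solve by backward induction from round 3.
Round 3 (partner 2 proposes): partner 1 gets 32 if talks fail, so partner 2 offers 32 and keeps 68.
Round 2 (partner 1 proposes): partner 2 can get 68 next round, worth 0.85 × 68 = 57.8 now. Partner 1 offers 57.8 and keeps 100 − 57.8 = 42.2.
Round 1 (partner 2 proposes): partner 1 can get 42.2 next round, worth 0.85 × 42.2 = 35.87 now, so partner 2 offers 35.87, keeping 64.13.

64.13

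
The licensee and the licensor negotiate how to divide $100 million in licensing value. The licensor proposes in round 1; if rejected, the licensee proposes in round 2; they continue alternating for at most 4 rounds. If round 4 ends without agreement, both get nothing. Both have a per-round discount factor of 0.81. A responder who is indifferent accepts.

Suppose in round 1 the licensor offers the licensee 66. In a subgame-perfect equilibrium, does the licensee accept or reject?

Reject

Work out the licensee's continuation value if the offer is rejected.
Round 4 (the licensee proposes): the licensor will accept anything ≥ 0, so the licensee offers 0 and keeps 100.
Round 3 (the licensor proposes): the licensee can get 100 next round, worth 0.81 × 100 = 81 now, so the licensor offers 81, keeping 19.
Round 2 (the licensee proposes): the licensor can get 19 next round, worth 0.81 × 19 = 15.39 now. The licensee offers 15.39 and keeps 100 − 15.39 = 84.61.
So by rejecting in round 1, the licensee gets 84.61 next round, worth 0.81 × 84.61 = 68.5341 now.
Offer 66 < 68.5341, so the licensee rejects.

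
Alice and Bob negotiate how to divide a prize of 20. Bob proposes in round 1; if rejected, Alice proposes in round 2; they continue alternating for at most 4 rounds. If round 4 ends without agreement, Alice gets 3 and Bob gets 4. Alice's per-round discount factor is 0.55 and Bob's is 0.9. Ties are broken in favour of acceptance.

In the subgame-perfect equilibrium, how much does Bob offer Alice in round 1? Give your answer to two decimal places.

5.46

Round 4 (Alice proposes): Bob gets 4 if talks fail, so Alice offers 4 and keeps 16.
Round 3 (Bob proposes): Alice can get 16 next round, worth 0.55 × 16 = 8.8 now; Bob offers that and keeps 11.2.
Round 2 (Alice proposes): Bob can get 11.2 next round, worth 0.9 × 11.2 = 10.08 now; Alice offers that and keeps 9.92.
Round 1 (Bob proposes): Alice can get 9.92 next round, worth 0.55 × 9.92 = 5.456 now, so Bob offers 5.456, keeping 14.544.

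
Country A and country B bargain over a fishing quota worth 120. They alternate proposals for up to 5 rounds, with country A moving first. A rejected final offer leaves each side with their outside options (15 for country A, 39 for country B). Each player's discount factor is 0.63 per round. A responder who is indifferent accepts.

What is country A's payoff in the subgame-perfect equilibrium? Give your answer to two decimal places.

Round 5 (country A proposes): country B gets 39 if talks fail, so country A offers 39 and keeps 81.
Round 4 (country B proposes): country A can get 81 next round, worth 0.63 × 81 = 51.03 now. Country B offers 51.03 and keeps 120 − 51.03 = 68.97.
Round 3 (country A proposes): country B can get 68.97 next round, worth 0.63 × 68.97 = 43.4511 now, so country A offers 43.4511, keeping 76.5489.
Round 2 (country B proposes): country A can get 76.5489 next round, worth 0.63 × 76.5489 = 48.225807 now, so country B offers 48.225807, keeping 71.774193.
Round 1 (country A proposes): country B can get 71.774193 next round, worth 0.63 × 71.774193 = 45.21774159 now. Country A offers 45.21774159 and keeps 120 − 45.21774159 = 74.78225841.

74.78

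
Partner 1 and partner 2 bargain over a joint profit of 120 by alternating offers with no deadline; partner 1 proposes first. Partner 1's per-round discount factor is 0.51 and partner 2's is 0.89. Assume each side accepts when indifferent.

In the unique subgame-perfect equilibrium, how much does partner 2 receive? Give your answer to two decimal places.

When partner 1 proposes, partner 2 accepts any offer worth at least 0.89 times what partner 2 would get by proposing next round; and vice versa.
This gives x = 120 − 0.89y and y = 120 − 0.51x, where x and y are each side's share when it proposes.
Hence (1 − 0.89·0.51)x = 120(1 − 0.89), i.e. 0.5461·x = 13.2.
x ≈ 24.1714; partner 2's share is 120 − x ≈ 95.8286.

95.83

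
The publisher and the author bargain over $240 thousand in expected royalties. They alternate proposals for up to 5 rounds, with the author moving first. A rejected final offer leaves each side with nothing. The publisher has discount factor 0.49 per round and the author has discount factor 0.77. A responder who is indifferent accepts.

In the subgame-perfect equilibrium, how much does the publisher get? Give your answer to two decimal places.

37.25

Round 5 (the author proposes): the publisher will accept anything ≥ 0, so the author offers 0 and keeps 240.
Round 4 (the publisher proposes): the author can get 240 next round, worth 0.77 × 240 = 184.8 now. The publisher offers 184.8 and keeps 240 − 184.8 = 55.2.
Round 3 (the author proposes): the publisher can get 55.2 next round, worth 0.49 × 55.2 = 27.048 now. The author offers 27.048 and keeps 240 − 27.048 = 212.952.
Round 2 (the publisher proposes): the author can get 212.952 next round, worth 0.77 × 212.952 = 163.97304 now; the publisher offers that and keeps 76.02696.
Round 1 (the author proposes): the publisher can get 76.02696 next round, worth 0.49 × 76.02696 = 37.2532104 now, so the author offers 37.2532104, keeping 202.7467896.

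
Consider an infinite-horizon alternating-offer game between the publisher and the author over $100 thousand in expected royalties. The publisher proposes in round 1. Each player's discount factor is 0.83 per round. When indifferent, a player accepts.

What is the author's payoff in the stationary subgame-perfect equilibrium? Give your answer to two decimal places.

Let x be the publisher's share when the publisher proposes and y be the author's share when the author proposes.
The author accepts iff offered ≥ 0.83·y, so x = 100 − 0.83y. Symmetrically y = 100 − 0.83x.
Substituting: x = 100 − 0.83(100 − 0.83x), giving x(1 − 0.83·0.83) = 100(1 − 0.83).
So x = 100 × 0.17 / 0.3111 ≈ 54.6448, and the author receives 100 − x ≈ 45.3552.

45.36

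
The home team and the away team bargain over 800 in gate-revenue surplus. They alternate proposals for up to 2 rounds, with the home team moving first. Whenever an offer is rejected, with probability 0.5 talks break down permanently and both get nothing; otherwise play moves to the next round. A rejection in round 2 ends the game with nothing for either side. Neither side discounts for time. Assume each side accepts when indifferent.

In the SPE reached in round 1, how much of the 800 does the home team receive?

400

Round 2 (the away team proposes): the home team will accept anything ≥ 0, so the away team offers 0 and keeps 800.
Round 1 (the home team proposes): rejecting gives the away team an expected 0.5 × 800 = 400; the home team offers that and keeps 400.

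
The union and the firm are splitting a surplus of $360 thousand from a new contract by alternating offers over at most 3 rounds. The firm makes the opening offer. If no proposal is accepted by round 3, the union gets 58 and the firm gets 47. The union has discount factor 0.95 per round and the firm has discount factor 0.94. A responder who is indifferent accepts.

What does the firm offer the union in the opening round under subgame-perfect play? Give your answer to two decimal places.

72.31

Work backward from the last round.
Round 3 (the firm proposes): the union gets 58 if talks fail, so the firm offers 58 and keeps 302.
Round 2 (the union proposes): the firm can get 302 next round, worth 0.94 × 302 = 283.88 now. The union offers 283.88 and keeps 360 − 283.88 = 76.12.
Round 1 (the firm proposes): the union can get 76.12 next round, worth 0.95 × 76.12 = 72.314 now. The firm offers 72.314 and keeps 360 − 72.314 = 287.686.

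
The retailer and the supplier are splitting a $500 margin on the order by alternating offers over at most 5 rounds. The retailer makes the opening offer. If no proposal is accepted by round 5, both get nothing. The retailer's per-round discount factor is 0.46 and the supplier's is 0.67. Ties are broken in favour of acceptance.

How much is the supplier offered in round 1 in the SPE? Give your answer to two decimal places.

Solve by backward induction from round 5.
Round 5 (the retailer proposes): rejection yields 0 for the supplier; the retailer offers 0 and keeps 500.
Round 4 (the supplier proposes): the retailer can get 500 next round, worth 0.46 × 500 = 230 now, so the supplier offers 230, keeping 270.
Round 3 (the retailer proposes): the supplier can get 270 next round, worth 0.67 × 270 = 180.9 now, so the retailer offers 180.9, keeping 319.1.
Round 2 (the supplier proposes): the retailer can get 319.1 next round, worth 0.46 × 319.1 = 146.786 now, so the supplier offers 146.786, keeping 353.214.
Round 1 (the retailer proposes): the supplier can get 353.214 next round, worth 0.67 × 353.214 = 236.65338 now, so the retailer offers 236.65338, keeping 263.34662.

236.65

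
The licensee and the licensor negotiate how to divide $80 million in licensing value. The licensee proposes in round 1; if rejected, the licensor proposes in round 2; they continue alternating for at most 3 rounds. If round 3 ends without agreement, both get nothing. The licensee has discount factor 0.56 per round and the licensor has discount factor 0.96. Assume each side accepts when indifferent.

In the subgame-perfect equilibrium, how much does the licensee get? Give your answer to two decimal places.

Round 3 (the licensee proposes): the licensor will accept anything ≥ 0, so the licensee offers 0 and keeps 80.
Round 2 (the licensor proposes): the licensee can get 80 next round, worth 0.56 × 80 = 44.8 now, so the licensor offers 44.8, keeping 35.2.
Round 1 (the licensee proposes): the licensor can get 35.2 next round, worth 0.96 × 35.2 = 33.792 now. The licensee offers 33.792 and keeps 80 − 33.792 = 46.208.

46.21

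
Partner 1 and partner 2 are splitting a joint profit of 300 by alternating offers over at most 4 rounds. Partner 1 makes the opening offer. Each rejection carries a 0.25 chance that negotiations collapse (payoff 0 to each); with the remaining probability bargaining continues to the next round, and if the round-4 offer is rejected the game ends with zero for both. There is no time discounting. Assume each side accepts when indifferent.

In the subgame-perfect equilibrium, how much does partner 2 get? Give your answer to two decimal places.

182.81

Round 4 (partner 2 proposes): partner 1 will accept anything ≥ 0, so partner 2 offers 0 and keeps 300.
Round 3 (partner 1 proposes): rejecting gives partner 2 an expected 0.75 × 300 = 225; partner 1 offers that and keeps 75.
Round 2 (partner 2 proposes): rejecting gives partner 1 an expected 0.75 × 75 = 56.25; partner 2 offers that and keeps 243.75.
Round 1 (partner 1 proposes): rejecting gives partner 2 an expected 0.75 × 243.75 = 182.8125; partner 1 offers that and keeps 117.1875.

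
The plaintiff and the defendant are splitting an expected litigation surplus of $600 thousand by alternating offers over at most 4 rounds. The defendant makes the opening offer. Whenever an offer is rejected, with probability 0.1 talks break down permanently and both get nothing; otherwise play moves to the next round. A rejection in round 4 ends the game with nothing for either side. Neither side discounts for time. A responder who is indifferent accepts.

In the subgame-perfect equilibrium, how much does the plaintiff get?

Round 4 (the plaintiff proposes): rejection yields 0 for the defendant; the plaintiff offers 0 and keeps 600.
Round 3 (the defendant proposes): rejecting gives the plaintiff an expected 0.9 × 600 = 540. The defendant offers 540 and keeps 600 − 540 = 60.
Round 2 (the plaintiff proposes): rejecting gives the defendant an expected 0.9 × 60 = 54. The plaintiff offers 54 and keeps 600 − 54 = 546.
Round 1 (the defendant proposes): rejecting gives the plaintiff an expected 0.9 × 546 = 491.4. The defendant offers 491.4 and keeps 600 − 491.4 = 108.6.

491.4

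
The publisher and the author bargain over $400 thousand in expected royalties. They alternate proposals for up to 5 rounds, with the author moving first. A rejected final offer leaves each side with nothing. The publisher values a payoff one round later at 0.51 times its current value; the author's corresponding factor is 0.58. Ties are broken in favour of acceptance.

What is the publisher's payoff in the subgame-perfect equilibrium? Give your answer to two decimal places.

111.02

Round 5 (the author proposes): the publisher will accept anything ≥ 0, so the author offers 0 and keeps 400.
Round 4 (the publisher proposes): the author can get 400 next round, worth 0.58 × 400 = 232 now. The publisher offers 232 and keeps 400 − 232 = 168.
Round 3 (the author proposes): the publisher can get 168 next round, worth 0.51 × 168 = 85.68 now. The author offers 85.68 and keeps 400 − 85.68 = 314.32.
Round 2 (the publisher proposes): the author can get 314.32 next round, worth 0.58 × 314.32 = 182.3056 now; the publisher offers that and keeps 217.6944.
Round 1 (the author proposes): the publisher can get 217.6944 next round, worth 0.51 × 217.6944 = 111.024144 now; the author offers that and keeps 288.975856.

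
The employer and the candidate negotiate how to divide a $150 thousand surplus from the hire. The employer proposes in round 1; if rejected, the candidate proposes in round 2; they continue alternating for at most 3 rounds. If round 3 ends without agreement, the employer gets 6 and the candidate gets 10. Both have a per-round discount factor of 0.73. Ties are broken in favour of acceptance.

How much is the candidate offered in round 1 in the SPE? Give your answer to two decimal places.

34.89

By backward induction:
Round 3 (the employer proposes): the candidate gets 10 if talks fail, so the employer offers 10 and keeps 140.
Round 2 (the candidate proposes): the employer can get 140 next round, worth 0.73 × 140 = 102.2 now; the candidate offers that and keeps 47.8.
Round 1 (the employer proposes): the candidate can get 47.8 next round, worth 0.73 × 47.8 = 34.894 now, so the employer offers 34.894, keeping 115.106.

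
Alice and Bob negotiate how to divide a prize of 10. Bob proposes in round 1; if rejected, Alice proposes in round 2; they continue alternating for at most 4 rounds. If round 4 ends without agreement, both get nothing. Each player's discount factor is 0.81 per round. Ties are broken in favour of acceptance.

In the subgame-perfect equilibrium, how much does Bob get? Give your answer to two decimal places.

3.15

Round 4 (Alice proposes): rejection yields 0 for Bob; Alice offers 0 and keeps 10.
Round 3 (Bob proposes): Alice can get 10 next round, worth 0.81 × 10 = 8.1 now; Bob offers that and keeps 1.9.
Round 2 (Alice proposes): Bob can get 1.9 next round, worth 0.81 × 1.9 = 1.539 now. Alice offers 1.539 and keeps 10 − 1.539 = 8.461.
Round 1 (Bob proposes): Alice can get 8.461 next round, worth 0.81 × 8.461 = 6.85341 now; Bob offers that and keeps 3.14659.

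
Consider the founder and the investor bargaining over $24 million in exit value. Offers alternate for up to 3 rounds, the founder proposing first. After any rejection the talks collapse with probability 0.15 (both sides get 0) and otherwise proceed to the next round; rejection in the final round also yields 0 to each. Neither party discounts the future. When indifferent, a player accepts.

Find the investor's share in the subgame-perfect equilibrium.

3.06

Round 3 (the founder proposes): the investor will accept anything ≥ 0, so the founder offers 0 and keeps 24.
Round 2 (the investor proposes): rejecting gives the founder an expected 0.85 × 24 = 20.4. The investor offers 20.4 and keeps 24 − 20.4 = 3.6.
Round 1 (the founder proposes): rejecting gives the investor an expected 0.85 × 3.6 = 3.06, so the founder offers 3.06, keeping 20.94.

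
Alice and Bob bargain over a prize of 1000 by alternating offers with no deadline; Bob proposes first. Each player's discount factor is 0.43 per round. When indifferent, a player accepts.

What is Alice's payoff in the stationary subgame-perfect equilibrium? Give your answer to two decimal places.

Let x be Bob's share when Bob proposes and y be Alice's share when Alice proposes.
Alice accepts iff offered ≥ 0.43·y, so x = 1000 − 0.43y. Symmetrically y = 1000 − 0.43x.
Substituting: x = 1000 − 0.43(1000 − 0.43x), giving x(1 − 0.43·0.43) = 1000(1 − 0.43).
So x = 1000 × 0.57 / 0.8151 ≈ 699.3007, and Alice receives 1000 − x ≈ 300.6993.

300.70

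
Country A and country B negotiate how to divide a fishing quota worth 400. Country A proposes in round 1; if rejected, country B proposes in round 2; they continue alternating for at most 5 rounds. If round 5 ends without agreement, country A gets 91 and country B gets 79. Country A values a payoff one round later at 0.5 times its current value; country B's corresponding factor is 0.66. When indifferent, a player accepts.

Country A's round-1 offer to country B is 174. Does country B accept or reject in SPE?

Work out country B's continuation value if the offer is rejected.
Round 5 (country A proposes): country B gets 79 if talks fail, so country A offers 79 and keeps 321.
Round 4 (country B proposes): country A can get 321 next round, worth 0.5 × 321 = 160.5 now. Country B offers 160.5 and keeps 400 − 160.5 = 239.5.
Round 3 (country A proposes): country B can get 239.5 next round, worth 0.66 × 239.5 = 158.07 now, so country A offers 158.07, keeping 241.93.
Round 2 (country B proposes): country A can get 241.93 next round, worth 0.5 × 241.93 = 120.965 now, so country B offers 120.965, keeping 279.035.
So by rejecting in round 1, country B gets 279.035 next round, worth 0.66 × 279.035 = 184.1631 now.
Offer 174 < 184.1631, so country B rejects.

Reject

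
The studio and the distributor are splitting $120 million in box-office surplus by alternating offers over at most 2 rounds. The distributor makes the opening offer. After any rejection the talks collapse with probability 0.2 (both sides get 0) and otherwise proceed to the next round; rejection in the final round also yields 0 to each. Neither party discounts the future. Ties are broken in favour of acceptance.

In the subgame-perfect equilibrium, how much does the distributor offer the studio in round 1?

96

Round 2 (the studio proposes): the distributor will accept anything ≥ 0, so the studio offers 0 and keeps 120.
Round 1 (the distributor proposes): rejecting gives the studio an expected 0.8 × 120 = 96, so the distributor offers 96, keeping 24.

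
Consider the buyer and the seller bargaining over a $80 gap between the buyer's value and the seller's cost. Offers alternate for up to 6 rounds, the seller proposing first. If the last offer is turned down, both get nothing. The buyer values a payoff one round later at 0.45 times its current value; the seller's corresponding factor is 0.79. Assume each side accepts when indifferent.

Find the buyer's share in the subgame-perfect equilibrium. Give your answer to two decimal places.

Solve by backward induction from round 6.
Round 6 (the buyer proposes): rejection yields 0 for the seller; the buyer offers 0 and keeps 80.
Round 5 (the seller proposes): the buyer can get 80 next round, worth 0.45 × 80 = 36 now. The seller offers 36 and keeps 80 − 36 = 44.
Round 4 (the buyer proposes): the seller can get 44 next round, worth 0.79 × 44 = 34.76 now; the buyer offers that and keeps 45.24.
Round 3 (the seller proposes): the buyer can get 45.24 next round, worth 0.45 × 45.24 = 20.358 now. The seller offers 20.358 and keeps 80 − 20.358 = 59.642.
Round 2 (the buyer proposes): the seller can get 59.642 next round, worth 0.79 × 59.642 = 47.11718 now, so the buyer offers 47.11718, keeping 32.88282.
Round 1 (the seller proposes): the buyer can get 32.88282 next round, worth 0.45 × 32.88282 = 14.797269 now, so the seller offers 14.797269, keeping 65.202731.

14.80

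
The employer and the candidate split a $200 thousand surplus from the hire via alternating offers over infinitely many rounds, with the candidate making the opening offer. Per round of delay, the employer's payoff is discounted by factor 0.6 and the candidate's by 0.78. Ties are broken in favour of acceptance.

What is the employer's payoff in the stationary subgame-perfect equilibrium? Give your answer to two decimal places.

When the candidate proposes, the employer accepts any offer worth at least 0.6 times what the employer would get by proposing next round; and vice versa.
This gives x = 200 − 0.6y and y = 200 − 0.78x, where x and y are each side's share when it proposes.
Hence (1 − 0.6·0.78)x = 200(1 − 0.6), i.e. 0.532·x = 80.
x ≈ 150.3759; the employer's share is 200 − x ≈ 49.6241.

49.62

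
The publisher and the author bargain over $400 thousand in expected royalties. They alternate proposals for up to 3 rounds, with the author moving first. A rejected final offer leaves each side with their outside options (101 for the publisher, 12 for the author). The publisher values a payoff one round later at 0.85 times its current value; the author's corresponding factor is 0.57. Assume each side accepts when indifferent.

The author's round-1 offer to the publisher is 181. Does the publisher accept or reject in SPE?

Reject

Work out the publisher's continuation value if the offer is rejected.
Round 3 (the author proposes): the publisher gets 101 if talks fail, so the author offers 101 and keeps 299.
Round 2 (the publisher proposes): the author can get 299 next round, worth 0.57 × 299 = 170.43 now; the publisher offers that and keeps 229.57.
So by rejecting in round 1, the publisher gets 229.57 next round, worth 0.85 × 229.57 = 195.1345 now.
Offer 181 < 195.1345, so the publisher rejects.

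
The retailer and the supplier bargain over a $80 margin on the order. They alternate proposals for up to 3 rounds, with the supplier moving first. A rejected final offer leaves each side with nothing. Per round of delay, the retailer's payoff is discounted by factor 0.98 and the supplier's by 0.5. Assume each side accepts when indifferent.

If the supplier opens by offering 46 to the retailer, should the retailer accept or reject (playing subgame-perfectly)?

Round 3 (the supplier proposes): the retailer will accept anything ≥ 0, so the supplier offers 0 and keeps 80.
Round 2 (the retailer proposes): the supplier can get 80 next round, worth 0.5 × 80 = 40 now. The retailer offers 40 and keeps 80 − 40 = 40.
So by rejecting in round 1, the retailer gets 40 next round, worth 0.98 × 40 = 39.2 now.
Offer 46 ≥ 39.2, so the retailer accepts.

Accept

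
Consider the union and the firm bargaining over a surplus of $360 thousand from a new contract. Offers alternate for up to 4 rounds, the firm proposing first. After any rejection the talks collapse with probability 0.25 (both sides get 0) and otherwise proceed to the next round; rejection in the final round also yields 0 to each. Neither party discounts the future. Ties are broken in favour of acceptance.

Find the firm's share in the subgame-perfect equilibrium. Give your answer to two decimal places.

Round 4 (the union proposes): the firm will accept anything ≥ 0, so the union offers 0 and keeps 360.
Round 3 (the firm proposes): rejecting gives the union an expected 0.75 × 360 = 270; the firm offers that and keeps 90.
Round 2 (the union proposes): rejecting gives the firm an expected 0.75 × 90 = 67.5; the union offers that and keeps 292.5.
Round 1 (the firm proposes): rejecting gives the union an expected 0.75 × 292.5 = 219.375. The firm offers 219.375 and keeps 360 − 219.375 = 140.625.

140.63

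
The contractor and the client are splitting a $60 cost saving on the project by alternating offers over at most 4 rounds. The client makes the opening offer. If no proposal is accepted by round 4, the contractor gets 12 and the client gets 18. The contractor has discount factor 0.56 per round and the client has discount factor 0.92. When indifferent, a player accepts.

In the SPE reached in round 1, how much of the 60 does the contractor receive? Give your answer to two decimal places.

Round 4 (the contractor proposes): the client gets 18 if talks fail, so the contractor offers 18 and keeps 42.
Round 3 (the client proposes): the contractor can get 42 next round, worth 0.56 × 42 = 23.52 now; the client offers that and keeps 36.48.
Round 2 (the contractor proposes): the client can get 36.48 next round, worth 0.92 × 36.48 = 33.5616 now, so the contractor offers 33.5616, keeping 26.4384.
Round 1 (the client proposes): the contractor can get 26.4384 next round, worth 0.56 × 26.4384 = 14.805504 now; the client offers that and keeps 45.194496.

14.81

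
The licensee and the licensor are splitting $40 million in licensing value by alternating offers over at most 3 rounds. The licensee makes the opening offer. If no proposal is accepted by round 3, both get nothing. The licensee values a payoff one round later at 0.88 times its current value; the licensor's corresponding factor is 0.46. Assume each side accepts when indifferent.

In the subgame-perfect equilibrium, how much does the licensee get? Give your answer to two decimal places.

37.79

Round 3 (the licensee proposes): rejection yields 0 for the licensor; the licensee offers 0 and keeps 40.
Round 2 (the licensor proposes): the licensee can get 40 next round, worth 0.88 × 40 = 35.2 now, so the licensor offers 35.2, keeping 4.8.
Round 1 (the licensee proposes): the licensor can get 4.8 next round, worth 0.46 × 4.8 = 2.208 now, so the licensee offers 2.208, keeping 37.792.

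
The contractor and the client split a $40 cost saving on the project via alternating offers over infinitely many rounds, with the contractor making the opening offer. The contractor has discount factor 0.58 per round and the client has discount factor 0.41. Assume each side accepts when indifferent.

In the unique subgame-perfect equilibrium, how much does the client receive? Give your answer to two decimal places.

9.04

When the contractor proposes, the client accepts any offer worth at least 0.41 times what the client would get by proposing next round; and vice versa.
This gives x = 40 − 0.41y and y = 40 − 0.58x, where x and y are each side's share when it proposes.
Hence (1 − 0.41·0.58)x = 40(1 − 0.41), i.e. 0.7622·x = 23.6.
x ≈ 30.9630; the client's share is 40 − x ≈ 9.0370.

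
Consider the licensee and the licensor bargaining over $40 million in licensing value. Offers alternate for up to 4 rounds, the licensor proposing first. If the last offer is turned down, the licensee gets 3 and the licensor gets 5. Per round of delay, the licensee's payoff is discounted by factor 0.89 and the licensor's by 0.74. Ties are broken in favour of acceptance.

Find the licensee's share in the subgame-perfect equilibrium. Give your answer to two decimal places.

Round 4 (the licensee proposes): the licensor gets 5 if talks fail, so the licensee offers 5 and keeps 35.
Round 3 (the licensor proposes): the licensee can get 35 next round, worth 0.89 × 35 = 31.15 now. The licensor offers 31.15 and keeps 40 − 31.15 = 8.85.
Round 2 (the licensee proposes): the licensor can get 8.85 next round, worth 0.74 × 8.85 = 6.549 now; the licensee offers that and keeps 33.451.
Round 1 (the licensor proposes): the licensee can get 33.451 next round, worth 0.89 × 33.451 = 29.77139 now; the licensor offers that and keeps 10.22861.

29.77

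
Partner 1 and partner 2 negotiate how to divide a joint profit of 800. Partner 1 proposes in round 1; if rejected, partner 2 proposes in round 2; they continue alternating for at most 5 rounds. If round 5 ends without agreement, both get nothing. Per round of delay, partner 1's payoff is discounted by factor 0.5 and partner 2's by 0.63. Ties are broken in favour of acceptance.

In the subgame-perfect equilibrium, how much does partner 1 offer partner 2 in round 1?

Round 5 (partner 1 proposes): partner 2 will accept anything ≥ 0, so partner 1 offers 0 and keeps 800.
Round 4 (partner 2 proposes): partner 1 can get 800 next round, worth 0.5 × 800 = 400 now, so partner 2 offers 400, keeping 400.
Round 3 (partner 1 proposes): partner 2 can get 400 next round, worth 0.63 × 400 = 252 now. Partner 1 offers 252 and keeps 800 − 252 = 548.
Round 2 (partner 2 proposes): partner 1 can get 548 next round, worth 0.5 × 548 = 274 now, so partner 2 offers 274, keeping 526.
Round 1 (partner 1 proposes): partner 2 can get 526 next round, worth 0.63 × 526 = 331.38 now, so partner 1 offers 331.38, keeping 468.62.

331.38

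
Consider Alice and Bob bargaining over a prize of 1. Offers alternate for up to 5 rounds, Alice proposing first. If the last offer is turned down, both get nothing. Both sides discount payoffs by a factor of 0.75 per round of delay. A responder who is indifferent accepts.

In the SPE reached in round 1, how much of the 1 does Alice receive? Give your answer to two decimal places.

Round 5 (Alice proposes): Bob will accept anything ≥ 0, so Alice offers 0 and keeps 1.
Round 4 (Bob proposes): Alice can get 1 next round, worth 0.75 × 1 = 0.75 now. Bob offers 0.75 and keeps 1 − 0.75 = 0.25.
Round 3 (Alice proposes): Bob can get 0.25 next round, worth 0.75 × 0.25 = 0.1875 now; Alice offers that and keeps 0.8125.
Round 2 (Bob proposes): Alice can get 0.8125 next round, worth 0.75 × 0.8125 = 0.609375 now, so Bob offers 0.609375, keeping 0.390625.
Round 1 (Alice proposes): Bob can get 0.390625 next round, worth 0.75 × 0.390625 = 0.29296875 now, so Alice offers 0.29296875, keeping 0.70703125.

0.71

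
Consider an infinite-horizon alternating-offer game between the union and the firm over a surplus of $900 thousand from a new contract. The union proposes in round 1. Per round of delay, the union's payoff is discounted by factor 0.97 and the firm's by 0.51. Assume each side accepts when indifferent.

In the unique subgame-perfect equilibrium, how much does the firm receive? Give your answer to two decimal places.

27.25

When the union proposes, the firm accepts any offer worth at least 0.51 times what the firm would get by proposing next round; and vice versa.
This gives x = 900 − 0.51y and y = 900 − 0.97x, where x and y are each side's share when it proposes.
Hence (1 − 0.51·0.97)x = 900(1 − 0.51), i.e. 0.5053·x = 441.
x ≈ 872.7489; the firm's share is 900 − x ≈ 27.2511.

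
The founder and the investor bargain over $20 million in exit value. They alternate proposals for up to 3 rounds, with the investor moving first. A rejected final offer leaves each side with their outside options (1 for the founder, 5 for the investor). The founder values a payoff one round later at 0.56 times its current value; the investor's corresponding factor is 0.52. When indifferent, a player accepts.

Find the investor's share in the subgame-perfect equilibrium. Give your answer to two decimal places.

Round 3 (the investor proposes): the founder gets 1 if talks fail, so the investor offers 1 and keeps 19.
Round 2 (the founder proposes): the investor can get 19 next round, worth 0.52 × 19 = 9.88 now; the founder offers that and keeps 10.12.
Round 1 (the investor proposes): the founder can get 10.12 next round, worth 0.56 × 10.12 = 5.6672 now, so the investor offers 5.6672, keeping 14.3328.

14.33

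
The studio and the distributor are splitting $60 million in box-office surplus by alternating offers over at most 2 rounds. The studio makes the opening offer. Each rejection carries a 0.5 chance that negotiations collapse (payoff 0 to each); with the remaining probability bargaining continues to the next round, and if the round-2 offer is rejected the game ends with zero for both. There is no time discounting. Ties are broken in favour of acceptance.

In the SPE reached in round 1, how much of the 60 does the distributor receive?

30

Round 2 (the distributor proposes): rejection yields 0 for the studio; the distributor offers 0 and keeps 60.
Round 1 (the studio proposes): rejecting gives the distributor an expected 0.5 × 60 = 30. The studio offers 30 and keeps 60 − 30 = 30.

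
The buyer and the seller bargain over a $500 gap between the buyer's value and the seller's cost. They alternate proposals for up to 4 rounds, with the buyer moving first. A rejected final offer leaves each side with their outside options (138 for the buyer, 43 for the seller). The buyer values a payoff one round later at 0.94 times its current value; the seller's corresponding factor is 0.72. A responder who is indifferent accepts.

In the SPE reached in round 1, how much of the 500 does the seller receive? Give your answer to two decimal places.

198.00

Solve by backward induction from round 4.
Round 4 (the seller proposes): the buyer gets 138 if talks fail, so the seller offers 138 and keeps 362.
Round 3 (the buyer proposes): the seller can get 362 next round, worth 0.72 × 362 = 260.64 now; the buyer offers that and keeps 239.36.
Round 2 (the seller proposes): the buyer can get 239.36 next round, worth 0.94 × 239.36 = 224.9984 now; the seller offers that and keeps 275.0016.
Round 1 (the buyer proposes): the seller can get 275.0016 next round, worth 0.72 × 275.0016 = 198.001152 now, so the buyer offers 198.001152, keeping 301.998848.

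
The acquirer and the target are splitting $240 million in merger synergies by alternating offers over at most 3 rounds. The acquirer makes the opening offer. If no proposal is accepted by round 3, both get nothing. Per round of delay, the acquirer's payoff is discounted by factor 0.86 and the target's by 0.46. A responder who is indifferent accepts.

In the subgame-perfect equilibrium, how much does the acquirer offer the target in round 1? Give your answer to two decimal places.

15.46

Round 3 (the acquirer proposes): rejection yields 0 for the target; the acquirer offers 0 and keeps 240.
Round 2 (the target proposes): the acquirer can get 240 next round, worth 0.86 × 240 = 206.4 now; the target offers that and keeps 33.6.
Round 1 (the acquirer proposes): the target can get 33.6 next round, worth 0.46 × 33.6 = 15.456 now; the acquirer offers that and keeps 224.544.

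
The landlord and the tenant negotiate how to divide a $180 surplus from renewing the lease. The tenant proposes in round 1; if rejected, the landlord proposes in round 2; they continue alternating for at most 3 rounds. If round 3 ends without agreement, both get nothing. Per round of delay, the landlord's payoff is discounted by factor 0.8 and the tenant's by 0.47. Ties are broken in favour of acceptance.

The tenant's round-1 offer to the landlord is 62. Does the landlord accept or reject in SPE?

Reject

Round 3 (the tenant proposes): the landlord will accept anything ≥ 0, so the tenant offers 0 and keeps 180.
Round 2 (the landlord proposes): the tenant can get 180 next round, worth 0.47 × 180 = 84.6 now. The landlord offers 84.6 and keeps 180 − 84.6 = 95.4.
So by rejecting in round 1, the landlord gets 95.4 next round, worth 0.8 × 95.4 = 76.32 now.
Offer 62 < 76.32, so the landlord rejects.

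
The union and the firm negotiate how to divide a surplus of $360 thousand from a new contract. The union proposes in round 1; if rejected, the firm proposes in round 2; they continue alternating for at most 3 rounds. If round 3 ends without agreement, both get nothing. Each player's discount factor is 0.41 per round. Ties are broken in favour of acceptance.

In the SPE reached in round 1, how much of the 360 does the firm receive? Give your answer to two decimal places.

Round 3 (the union proposes): the firm will accept anything ≥ 0, so the union offers 0 and keeps 360.
Round 2 (the firm proposes): the union can get 360 next round, worth 0.41 × 360 = 147.6 now; the firm offers that and keeps 212.4.
Round 1 (the union proposes): the firm can get 212.4 next round, worth 0.41 × 212.4 = 87.084 now, so the union offers 87.084, keeping 272.916.

87.08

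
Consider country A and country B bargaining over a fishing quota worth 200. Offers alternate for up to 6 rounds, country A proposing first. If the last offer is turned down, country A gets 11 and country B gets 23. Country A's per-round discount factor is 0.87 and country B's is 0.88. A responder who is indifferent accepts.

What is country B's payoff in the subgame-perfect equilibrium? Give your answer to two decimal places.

137.88

Round 6 (country B proposes): country A gets 11 if talks fail, so country B offers 11 and keeps 189.
Round 5 (country A proposes): country B can get 189 next round, worth 0.88 × 189 = 166.32 now, so country A offers 166.32, keeping 33.68.
Round 4 (country B proposes): country A can get 33.68 next round, worth 0.87 × 33.68 = 29.3016 now, so country B offers 29.3016, keeping 170.6984.
Round 3 (country A proposes): country B can get 170.6984 next round, worth 0.88 × 170.6984 = 150.214592 now, so country A offers 150.214592, keeping 49.785408.
Round 2 (country B proposes): country A can get 49.785408 next round, worth 0.87 × 49.785408 = 43.31330496 now, so country B offers 43.31330496, keeping 156.68669504.
Round 1 (country A proposes): country B can get 156.68669504 next round, worth 0.88 × 156.68669504 = 137.8842916352 now, so country A offers 137.8842916352, keeping 62.1157083648.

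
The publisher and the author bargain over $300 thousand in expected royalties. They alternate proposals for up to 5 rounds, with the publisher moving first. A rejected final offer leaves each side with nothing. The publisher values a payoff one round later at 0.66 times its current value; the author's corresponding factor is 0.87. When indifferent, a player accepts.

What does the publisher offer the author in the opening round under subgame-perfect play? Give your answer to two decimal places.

139.69

Round 5 (the publisher proposes): rejection yields 0 for the author; the publisher offers 0 and keeps 300.
Round 4 (the author proposes): the publisher can get 300 next round, worth 0.66 × 300 = 198 now, so the author offers 198, keeping 102.
Round 3 (the publisher proposes): the author can get 102 next round, worth 0.87 × 102 = 88.74 now. The publisher offers 88.74 and keeps 300 − 88.74 = 211.26.
Round 2 (the author proposes): the publisher can get 211.26 next round, worth 0.66 × 211.26 = 139.4316 now, so the author offers 139.4316, keeping 160.5684.
Round 1 (the publisher proposes): the author can get 160.5684 next round, worth 0.87 × 160.5684 = 139.694508 now, so the publisher offers 139.694508, keeping 160.305492.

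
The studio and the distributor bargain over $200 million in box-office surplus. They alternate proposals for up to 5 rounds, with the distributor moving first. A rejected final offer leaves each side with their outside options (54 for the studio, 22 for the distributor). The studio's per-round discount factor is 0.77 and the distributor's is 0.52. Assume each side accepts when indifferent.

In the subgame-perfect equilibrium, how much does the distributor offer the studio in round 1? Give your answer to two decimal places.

112.17

Round 5 (the distributor proposes): the studio gets 54 if talks fail, so the distributor offers 54 and keeps 146.
Round 4 (the studio proposes): the distributor can get 146 next round, worth 0.52 × 146 = 75.92 now; the studio offers that and keeps 124.08.
Round 3 (the distributor proposes): the studio can get 124.08 next round, worth 0.77 × 124.08 = 95.5416 now. The distributor offers 95.5416 and keeps 200 − 95.5416 = 104.4584.
Round 2 (the studio proposes): the distributor can get 104.4584 next round, worth 0.52 × 104.4584 = 54.318368 now, so the studio offers 54.318368, keeping 145.681632.
Round 1 (the distributor proposes): the studio can get 145.681632 next round, worth 0.77 × 145.681632 = 112.17485664 now, so the distributor offers 112.17485664, keeping 87.82514336.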